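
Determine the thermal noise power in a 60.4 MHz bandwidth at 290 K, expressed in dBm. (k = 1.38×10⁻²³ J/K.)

P_n = kTB = 1.38×10⁻²³ × 290 × 6.04×10⁷ = 2.42×10⁻¹³ W
In dBm: 10 log₁₀(2.42×10⁻¹³ / 10⁻³) = −96.2 dBm

−96.2 dBm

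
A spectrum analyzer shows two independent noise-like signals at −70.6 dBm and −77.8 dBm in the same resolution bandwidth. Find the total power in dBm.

Convert to linear, add, convert back:
P₁ = 8.71×10⁻¹¹ W, P₂ = 1.66×10⁻¹¹ W
P_tot = 1.04×10⁻¹⁰ W → 10 log₁₀(P_tot / 10⁻³) = −69.8 dBm

−69.8 dBm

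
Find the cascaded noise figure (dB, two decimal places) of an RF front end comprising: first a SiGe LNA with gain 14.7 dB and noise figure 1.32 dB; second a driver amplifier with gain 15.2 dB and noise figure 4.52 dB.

1.51 dB

Convert to linear (a loss of L dB is a gain of −L dB): F_i = 10^(NF_i/10), G_i = 10^(G_i,dB/10)
  Stage 1: F_1 = 10^(1.32/10) = 1.355, G_1 = 10^(14.7/10) = 29.51
  Stage 2: F_2 = 10^(4.52/10) = 2.831, G_2 = 10^(15.2/10) = 33.11
Friis cascade:
  F = 1.355 + (2.831 − 1)/29.51 = 1.417
NF = 10 log₁₀(1.417) = 1.51 dB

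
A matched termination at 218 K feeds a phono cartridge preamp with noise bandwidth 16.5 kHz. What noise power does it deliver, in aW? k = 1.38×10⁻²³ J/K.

49.6 aW

P_n = kTB = 1.38×10⁻²³ × 218 × 1.65×10⁴ = 4.96×10⁻¹⁷ W = 49.6 aW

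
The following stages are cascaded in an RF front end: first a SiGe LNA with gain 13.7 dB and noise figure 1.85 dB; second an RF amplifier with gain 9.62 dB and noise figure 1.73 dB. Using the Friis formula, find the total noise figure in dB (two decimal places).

1.91 dB

Convert to linear (a loss of L dB is a gain of −L dB): F_i = 10^(NF_i/10), G_i = 10^(G_i,dB/10)
  Stage 1: F_1 = 10^(1.85/10) = 1.531, G_1 = 10^(13.7/10) = 23.44
  Stage 2: F_2 = 10^(1.73/10) = 1.489, G_2 = 10^(9.62/10) = 9.162
Friis cascade:
  F = 1.531 + (1.489 − 1)/23.44 = 1.552
NF = 10 log₁₀(1.552) = 1.91 dB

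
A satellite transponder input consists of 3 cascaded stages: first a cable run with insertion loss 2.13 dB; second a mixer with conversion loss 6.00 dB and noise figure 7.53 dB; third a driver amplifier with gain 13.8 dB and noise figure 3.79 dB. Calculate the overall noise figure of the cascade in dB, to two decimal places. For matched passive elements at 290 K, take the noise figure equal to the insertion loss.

Convert to linear (a loss of L dB is a gain of −L dB): F_i = 10^(NF_i/10), G_i = 10^(G_i,dB/10)
  Stage 1: F_1 = 10^(2.13/10) = 1.633, G_1 = 10^(−2.13/10) = 0.6124
  Stage 2: F_2 = 10^(7.53/10) = 5.662, G_2 = 10^(−6.00/10) = 0.2512
  Stage 3: F_3 = 10^(3.79/10) = 2.393, G_3 = 10^(13.8/10) = 23.99
Friis cascade:
  F = 1.633 + (5.662 − 1)/0.6124 + (2.393 − 1)/0.1538 = 18.31
NF = 10 log₁₀(18.31) = 12.63 dB

12.63 dB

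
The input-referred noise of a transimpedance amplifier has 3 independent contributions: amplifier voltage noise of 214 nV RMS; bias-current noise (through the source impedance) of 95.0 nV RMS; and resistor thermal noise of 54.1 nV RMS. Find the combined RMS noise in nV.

Uncorrelated sources add in power (mean-square): V_tot = √(ΣV_i²)
V_tot = √[(2.14×10⁻⁷)² + (9.50×10⁻⁸)² + (5.41×10⁻⁸)²] = 2.40×10⁻⁷ V = 240 nV

240 nV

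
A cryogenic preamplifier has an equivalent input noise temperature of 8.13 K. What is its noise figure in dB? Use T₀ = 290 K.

0.120 dB

F = 1 + T_e/T₀ = 1 + 8.13/290 = 1.02803
NF = 10 log₁₀(1.02803) = 0.120 dB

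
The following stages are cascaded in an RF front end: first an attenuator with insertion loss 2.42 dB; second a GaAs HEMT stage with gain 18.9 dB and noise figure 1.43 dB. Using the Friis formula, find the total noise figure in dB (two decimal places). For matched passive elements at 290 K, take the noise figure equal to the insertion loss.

Convert to linear (a loss of L dB is a gain of −L dB): F_i = 10^(NF_i/10), G_i = 10^(G_i,dB/10)
  Stage 1: F_1 = 10^(2.42/10) = 1.746, G_1 = 10^(−2.42/10) = 0.5728
  Stage 2: F_2 = 10^(1.43/10) = 1.390, G_2 = 10^(18.9/10) = 77.62
Friis cascade:
  F = 1.746 + (1.390 − 1)/0.5728 = 2.427
NF = 10 log₁₀(2.427) = 3.85 dB

3.85 dB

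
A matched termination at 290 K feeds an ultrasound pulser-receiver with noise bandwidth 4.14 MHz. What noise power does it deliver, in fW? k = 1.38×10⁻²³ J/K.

16.6 fW

P_n = kTB = 1.38×10⁻²³ × 290 × 4.14×10⁶ = 1.66×10⁻¹⁴ W = 16.6 fW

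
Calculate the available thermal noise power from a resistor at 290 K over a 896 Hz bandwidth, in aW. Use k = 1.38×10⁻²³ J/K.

3.59 aW

P_n = kTB = 1.38×10⁻²³ × 290 × 8.96×10² = 3.59×10⁻¹⁸ W = 3.59 aW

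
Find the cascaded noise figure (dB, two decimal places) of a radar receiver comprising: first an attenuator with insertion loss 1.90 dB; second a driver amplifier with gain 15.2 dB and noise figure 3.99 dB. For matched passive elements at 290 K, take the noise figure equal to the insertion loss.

Convert to linear (a loss of L dB is a gain of −L dB): F_i = 10^(NF_i/10), G_i = 10^(G_i,dB/10)
  Stage 1: F_1 = 10^(1.90/10) = 1.549, G_1 = 10^(−1.90/10) = 0.6457
  Stage 2: F_2 = 10^(3.99/10) = 2.506, G_2 = 10^(15.2/10) = 33.11
Friis cascade:
  F = 1.549 + (2.506 − 1)/0.6457 = 3.882
NF = 10 log₁₀(3.882) = 5.89 dB

5.89 dB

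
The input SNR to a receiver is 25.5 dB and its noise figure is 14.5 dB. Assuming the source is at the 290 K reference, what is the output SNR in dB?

11.0 dB

By definition F = SNR_in/SNR_out, so in dB: SNR_out = SNR_in − NF
SNR_out = 25.5 − 14.5 = 11.0 dB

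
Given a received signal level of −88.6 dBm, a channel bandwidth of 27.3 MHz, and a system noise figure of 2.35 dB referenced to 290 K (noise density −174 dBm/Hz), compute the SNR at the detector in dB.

Noise floor: N = −174 + 10 log₁₀(B) + NF
10 log₁₀(2.73×10⁷) = 74.36 dB
N = −174 + 74.36 + 2.35 = −97.29 dBm
SNR = P_sig − N = −88.6 − (−97.29) = 8.69 dB → 8.7 dB

8.7 dB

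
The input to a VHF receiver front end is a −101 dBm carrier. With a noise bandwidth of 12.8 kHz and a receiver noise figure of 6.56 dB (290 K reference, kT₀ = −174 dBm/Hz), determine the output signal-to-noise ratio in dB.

Noise floor: N = −174 + 10 log₁₀(B) + NF
10 log₁₀(1.28×10⁴) = 41.07 dB
N = −174 + 41.07 + 6.56 = −126.37 dBm
SNR = P_sig − N = −101 − (−126.37) = 25.37 dB → 25.4 dB

25.4 dB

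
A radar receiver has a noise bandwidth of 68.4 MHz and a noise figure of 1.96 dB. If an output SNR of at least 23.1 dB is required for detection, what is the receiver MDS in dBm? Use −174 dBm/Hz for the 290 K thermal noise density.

−70.6 dBm

Sensitivity = −174 + 10 log₁₀(B) + NF + SNR_min
= −174 + 78.35 + 1.96 + 23.1
= −70.59 dBm → −70.6 dBm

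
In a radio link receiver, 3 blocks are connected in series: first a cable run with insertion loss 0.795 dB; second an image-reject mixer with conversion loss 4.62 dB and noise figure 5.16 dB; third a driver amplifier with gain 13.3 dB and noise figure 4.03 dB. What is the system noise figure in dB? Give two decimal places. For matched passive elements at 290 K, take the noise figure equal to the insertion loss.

Convert to linear (a loss of L dB is a gain of −L dB): F_i = 10^(NF_i/10), G_i = 10^(G_i,dB/10)
  Stage 1: F_1 = 10^(0.795/10) = 1.201, G_1 = 10^(−0.795/10) = 0.8327
  Stage 2: F_2 = 10^(5.16/10) = 3.281, G_2 = 10^(−4.62/10) = 0.3451
  Stage 3: F_3 = 10^(4.03/10) = 2.529, G_3 = 10^(13.3/10) = 21.38
Friis cascade:
  F = 1.201 + (3.281 − 1)/0.8327 + (2.529 − 1)/0.2874 = 9.261
NF = 10 log₁₀(9.261) = 9.67 dB

9.67 dB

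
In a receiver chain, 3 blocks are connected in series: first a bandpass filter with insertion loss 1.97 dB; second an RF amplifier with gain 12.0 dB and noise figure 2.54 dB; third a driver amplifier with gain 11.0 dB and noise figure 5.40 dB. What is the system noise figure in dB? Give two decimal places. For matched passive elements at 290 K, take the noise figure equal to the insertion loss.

Convert to linear (a loss of L dB is a gain of −L dB): F_i = 10^(NF_i/10), G_i = 10^(G_i,dB/10)
  Stage 1: F_1 = 10^(1.97/10) = 1.574, G_1 = 10^(−1.97/10) = 0.6353
  Stage 2: F_2 = 10^(2.54/10) = 1.795, G_2 = 10^(12.0/10) = 15.85
  Stage 3: F_3 = 10^(5.40/10) = 3.467, G_3 = 10^(11.0/10) = 12.59
Friis cascade:
  F = 1.574 + (1.795 − 1)/0.6353 + (3.467 − 1)/10.07 = 3.070
NF = 10 log₁₀(3.070) = 4.87 dB

4.87 dB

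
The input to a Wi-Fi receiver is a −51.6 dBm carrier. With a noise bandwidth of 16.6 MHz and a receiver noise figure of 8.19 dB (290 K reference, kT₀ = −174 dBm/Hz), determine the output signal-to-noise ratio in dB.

Noise floor: N = −174 + 10 log₁₀(B) + NF
10 log₁₀(1.66×10⁷) = 72.2 dB
N = −174 + 72.2 + 8.19 = −93.61 dBm
SNR = P_sig − N = −51.6 − (−93.61) = 42.01 dB → 42.0 dB

42.0 dB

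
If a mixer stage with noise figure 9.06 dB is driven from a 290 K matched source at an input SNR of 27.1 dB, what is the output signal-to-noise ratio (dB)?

By definition F = SNR_in/SNR_out, so in dB: SNR_out = SNR_in − NF
SNR_out = 27.1 − 9.06 = 18.04 dB

18.04 dB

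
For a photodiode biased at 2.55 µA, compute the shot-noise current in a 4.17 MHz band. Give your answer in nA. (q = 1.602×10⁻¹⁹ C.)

I_n = √(2qI·B)
2qI·B = 2 × 1.602×10⁻¹⁹ × 2.55×10⁻⁶ × 4.17×10⁶ = 3.41×10⁻¹⁸ A²
I_n = √(3.41×10⁻¹⁸) = 1.85×10⁻⁹ A = 1.85 nA

1.85 nA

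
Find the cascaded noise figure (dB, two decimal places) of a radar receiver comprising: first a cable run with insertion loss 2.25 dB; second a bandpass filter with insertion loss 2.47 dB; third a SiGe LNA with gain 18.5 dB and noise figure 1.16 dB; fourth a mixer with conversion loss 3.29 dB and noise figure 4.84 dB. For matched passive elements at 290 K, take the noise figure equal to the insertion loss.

5.98 dB

Convert to linear (a loss of L dB is a gain of −L dB): F_i = 10^(NF_i/10), G_i = 10^(G_i,dB/10)
  Stage 1: F_1 = 10^(2.25/10) = 1.679, G_1 = 10^(−2.25/10) = 0.5957
  Stage 2: F_2 = 10^(2.47/10) = 1.766, G_2 = 10^(−2.47/10) = 0.5662
  Stage 3: F_3 = 10^(1.16/10) = 1.306, G_3 = 10^(18.5/10) = 70.79
  Stage 4: F_4 = 10^(4.84/10) = 3.048, G_4 = 10^(−3.29/10) = 0.4688
Friis cascade:
  F = 1.679 + (1.766 − 1)/0.5957 + (1.306 − 1)/0.3373 + (3.048 − 1)/23.88 = 3.958
NF = 10 log₁₀(3.958) = 5.98 dB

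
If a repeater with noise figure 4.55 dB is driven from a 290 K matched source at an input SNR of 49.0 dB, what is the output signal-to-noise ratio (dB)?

44.45 dB

By definition F = SNR_in/SNR_out, so in dB: SNR_out = SNR_in − NF
SNR_out = 49.0 − 4.55 = 44.45 dB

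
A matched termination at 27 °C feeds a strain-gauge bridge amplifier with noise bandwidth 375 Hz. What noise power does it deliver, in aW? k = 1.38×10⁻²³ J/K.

1.55 aW

T = 27 °C + 273.15 = 300.15 K
P_n = kTB = 1.38×10⁻²³ × 300.15 × 3.75×10² = 1.55×10⁻¹⁸ W = 1.55 aW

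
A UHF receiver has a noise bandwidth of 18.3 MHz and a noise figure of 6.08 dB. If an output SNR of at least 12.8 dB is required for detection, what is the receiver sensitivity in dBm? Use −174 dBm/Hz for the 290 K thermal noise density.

Sensitivity = −174 + 10 log₁₀(B) + NF + SNR_min
= −174 + 72.62 + 6.08 + 12.8
= −82.50 dBm → −82.5 dBm

−82.5 dBm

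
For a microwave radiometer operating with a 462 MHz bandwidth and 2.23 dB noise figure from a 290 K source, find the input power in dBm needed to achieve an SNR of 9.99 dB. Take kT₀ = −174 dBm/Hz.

−75.1 dBm

Sensitivity = −174 + 10 log₁₀(B) + NF + SNR_min
= −174 + 86.65 + 2.23 + 9.99
= −75.13 dBm → −75.1 dBm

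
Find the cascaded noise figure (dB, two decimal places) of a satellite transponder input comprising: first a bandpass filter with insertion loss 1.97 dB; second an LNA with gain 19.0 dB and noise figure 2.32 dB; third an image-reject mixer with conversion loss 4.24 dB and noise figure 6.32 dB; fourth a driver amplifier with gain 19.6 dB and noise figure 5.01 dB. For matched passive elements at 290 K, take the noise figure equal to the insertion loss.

Convert to linear (a loss of L dB is a gain of −L dB): F_i = 10^(NF_i/10), G_i = 10^(G_i,dB/10)
  Stage 1: F_1 = 10^(1.97/10) = 1.574, G_1 = 10^(−1.97/10) = 0.6353
  Stage 2: F_2 = 10^(2.32/10) = 1.706, G_2 = 10^(19.0/10) = 79.43
  Stage 3: F_3 = 10^(6.32/10) = 4.285, G_3 = 10^(−4.24/10) = 0.3767
  Stage 4: F_4 = 10^(5.01/10) = 3.170, G_4 = 10^(19.6/10) = 91.20
Friis cascade:
  F = 1.574 + (1.706 − 1)/0.6353 + (4.285 − 1)/50.47 + (3.170 − 1)/19.01 = 2.865
NF = 10 log₁₀(2.865) = 4.57 dB

4.57 dB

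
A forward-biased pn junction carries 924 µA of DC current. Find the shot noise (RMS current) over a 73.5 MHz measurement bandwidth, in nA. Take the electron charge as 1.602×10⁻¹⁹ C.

148 nA

I_n = √(2qI·B)
2qI·B = 2 × 1.602×10⁻¹⁹ × 9.24×10⁻⁴ × 7.35×10⁷ = 2.18×10⁻¹⁴ A²
I_n = √(2.18×10⁻¹⁴) = 1.48×10⁻⁷ A = 148 nA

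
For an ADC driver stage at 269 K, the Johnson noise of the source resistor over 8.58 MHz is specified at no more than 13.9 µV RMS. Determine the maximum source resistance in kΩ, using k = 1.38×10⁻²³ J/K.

1.52 kΩ

Johnson–Nyquist: V_n = √(4kTRB) ⇒ R = V_n² / (4kTB)
4kTB = 4 × 1.38×10⁻²³ × 269 × 8.58×10⁶ = 1.27×10⁻¹³
R = (1.39×10⁻⁵)² / 1.27×10⁻¹³ = 1.52×10³ Ω = 1.52 kΩ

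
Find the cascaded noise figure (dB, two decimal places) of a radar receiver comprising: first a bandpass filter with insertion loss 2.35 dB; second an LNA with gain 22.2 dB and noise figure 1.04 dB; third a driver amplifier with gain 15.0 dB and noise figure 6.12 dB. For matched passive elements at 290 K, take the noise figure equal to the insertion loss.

Convert to linear (a loss of L dB is a gain of −L dB): F_i = 10^(NF_i/10), G_i = 10^(G_i,dB/10)
  Stage 1: F_1 = 10^(2.35/10) = 1.718, G_1 = 10^(−2.35/10) = 0.5821
  Stage 2: F_2 = 10^(1.04/10) = 1.271, G_2 = 10^(22.2/10) = 166.0
  Stage 3: F_3 = 10^(6.12/10) = 4.093, G_3 = 10^(15.0/10) = 31.62
Friis cascade:
  F = 1.718 + (1.271 − 1)/0.5821 + (4.093 − 1)/96.61 = 2.215
NF = 10 log₁₀(2.215) = 3.45 dB

3.45 dB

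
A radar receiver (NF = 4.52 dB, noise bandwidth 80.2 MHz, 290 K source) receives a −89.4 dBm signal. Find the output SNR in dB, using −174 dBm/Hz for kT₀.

Noise floor: N = −174 + 10 log₁₀(B) + NF
10 log₁₀(8.02×10⁷) = 79.04 dB
N = −174 + 79.04 + 4.52 = −90.44 dBm
SNR = P_sig − N = −89.4 − (−90.44) = 1.04 dB → 1.0 dB

1.0 dB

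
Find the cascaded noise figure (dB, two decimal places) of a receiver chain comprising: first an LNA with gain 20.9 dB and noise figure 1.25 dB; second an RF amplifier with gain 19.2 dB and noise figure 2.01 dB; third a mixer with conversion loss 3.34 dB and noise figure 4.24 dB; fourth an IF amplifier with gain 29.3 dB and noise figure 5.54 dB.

1.27 dB

Convert to linear (a loss of L dB is a gain of −L dB): F_i = 10^(NF_i/10), G_i = 10^(G_i,dB/10)
  Stage 1: F_1 = 10^(1.25/10) = 1.334, G_1 = 10^(20.9/10) = 123.0
  Stage 2: F_2 = 10^(2.01/10) = 1.589, G_2 = 10^(19.2/10) = 83.18
  Stage 3: F_3 = 10^(4.24/10) = 2.655, G_3 = 10^(−3.34/10) = 0.4634
  Stage 4: F_4 = 10^(5.54/10) = 3.581, G_4 = 10^(29.3/10) = 851.1
Friis cascade:
  F = 1.334 + (1.589 − 1)/123.0 + (2.655 − 1)/1.023×10⁴ + (3.581 − 1)/4742 = 1.339
NF = 10 log₁₀(1.339) = 1.27 dB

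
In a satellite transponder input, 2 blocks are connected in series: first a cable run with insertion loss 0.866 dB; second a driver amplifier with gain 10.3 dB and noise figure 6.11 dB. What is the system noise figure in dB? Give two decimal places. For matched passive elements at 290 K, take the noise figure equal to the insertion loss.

Convert to linear (a loss of L dB is a gain of −L dB): F_i = 10^(NF_i/10), G_i = 10^(G_i,dB/10)
  Stage 1: F_1 = 10^(0.866/10) = 1.221, G_1 = 10^(−0.866/10) = 0.8192
  Stage 2: F_2 = 10^(6.11/10) = 4.083, G_2 = 10^(10.3/10) = 10.72
Friis cascade:
  F = 1.221 + (4.083 − 1)/0.8192 = 4.984
NF = 10 log₁₀(4.984) = 6.98 dB

6.98 dB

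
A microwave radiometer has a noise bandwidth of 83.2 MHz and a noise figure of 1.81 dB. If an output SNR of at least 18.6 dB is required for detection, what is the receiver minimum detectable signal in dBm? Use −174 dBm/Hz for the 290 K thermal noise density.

Sensitivity = −174 + 10 log₁₀(B) + NF + SNR_min
= −174 + 79.2 + 1.81 + 18.6
= −74.39 dBm → −74.4 dBm

−74.4 dBm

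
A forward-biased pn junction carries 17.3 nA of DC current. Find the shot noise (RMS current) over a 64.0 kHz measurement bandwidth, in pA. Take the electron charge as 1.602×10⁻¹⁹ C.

I_n = √(2qI·B)
2qI·B = 2 × 1.602×10⁻¹⁹ × 1.73×10⁻⁸ × 6.40×10⁴ = 3.55×10⁻²² A²
I_n = √(3.55×10⁻²²) = 1.88×10⁻¹¹ A = 18.8 pA

18.8 pA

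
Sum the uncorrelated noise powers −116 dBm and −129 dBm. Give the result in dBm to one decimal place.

−115.8 dBm

Convert to linear, add, convert back:
P₁ = 2.51×10⁻¹⁵ W, P₂ = 1.26×10⁻¹⁶ W
P_tot = 2.64×10⁻¹⁵ W → 10 log₁₀(P_tot / 10⁻³) = −115.8 dBm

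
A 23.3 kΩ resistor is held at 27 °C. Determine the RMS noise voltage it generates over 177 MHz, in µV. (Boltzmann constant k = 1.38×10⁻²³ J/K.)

261 µV

T = 27 °C + 273.15 = 300.15 K
V_n = √(4kTRB)
4kTRB = 4 × 1.38×10⁻²³ × 300.15 × 2.33×10⁴ × 1.77×10⁸ = 6.83×10⁻⁸ V²
V_n = √(6.83×10⁻⁸) = 2.61×10⁻⁴ V = 261 µV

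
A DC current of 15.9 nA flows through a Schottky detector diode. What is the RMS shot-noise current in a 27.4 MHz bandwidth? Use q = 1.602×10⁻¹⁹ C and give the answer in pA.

374 pA

I_n = √(2qI·B)
2qI·B = 2 × 1.602×10⁻¹⁹ × 1.59×10⁻⁸ × 2.74×10⁷ = 1.40×10⁻¹⁹ A²
I_n = √(1.40×10⁻¹⁹) = 3.74×10⁻¹⁰ A = 374 pA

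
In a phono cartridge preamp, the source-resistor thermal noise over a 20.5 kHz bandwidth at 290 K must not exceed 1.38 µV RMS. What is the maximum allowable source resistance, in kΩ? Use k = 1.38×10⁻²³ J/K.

Johnson–Nyquist: V_n = √(4kTRB) ⇒ R = V_n² / (4kTB)
4kTB = 4 × 1.38×10⁻²³ × 290 × 2.05×10⁴ = 3.28×10⁻¹⁶
R = (1.38×10⁻⁶)² / 3.28×10⁻¹⁶ = 5.80×10³ Ω = 5.80 kΩ

5.80 kΩ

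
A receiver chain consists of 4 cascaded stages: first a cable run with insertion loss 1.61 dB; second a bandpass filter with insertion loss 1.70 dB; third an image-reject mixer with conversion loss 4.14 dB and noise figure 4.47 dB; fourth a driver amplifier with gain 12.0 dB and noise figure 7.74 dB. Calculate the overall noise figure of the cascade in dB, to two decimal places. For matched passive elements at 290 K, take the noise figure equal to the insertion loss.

15.25 dB

Convert to linear (a loss of L dB is a gain of −L dB): F_i = 10^(NF_i/10), G_i = 10^(G_i,dB/10)
  Stage 1: F_1 = 10^(1.61/10) = 1.449, G_1 = 10^(−1.61/10) = 0.6902
  Stage 2: F_2 = 10^(1.70/10) = 1.479, G_2 = 10^(−1.70/10) = 0.6761
  Stage 3: F_3 = 10^(4.47/10) = 2.799, G_3 = 10^(−4.14/10) = 0.3855
  Stage 4: F_4 = 10^(7.74/10) = 5.943, G_4 = 10^(12.0/10) = 15.85
Friis cascade:
  F = 1.449 + (1.479 − 1)/0.6902 + (2.799 − 1)/0.4667 + (5.943 − 1)/0.1799 = 33.48
NF = 10 log₁₀(33.48) = 15.25 dB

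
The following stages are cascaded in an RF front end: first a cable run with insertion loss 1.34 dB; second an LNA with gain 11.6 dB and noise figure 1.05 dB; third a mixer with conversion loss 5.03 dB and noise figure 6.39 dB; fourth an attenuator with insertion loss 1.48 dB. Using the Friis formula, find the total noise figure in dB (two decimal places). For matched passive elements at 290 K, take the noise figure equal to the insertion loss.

3.37 dB

Convert to linear (a loss of L dB is a gain of −L dB): F_i = 10^(NF_i/10), G_i = 10^(G_i,dB/10)
  Stage 1: F_1 = 10^(1.34/10) = 1.361, G_1 = 10^(−1.34/10) = 0.7345
  Stage 2: F_2 = 10^(1.05/10) = 1.274, G_2 = 10^(11.6/10) = 14.45
  Stage 3: F_3 = 10^(6.39/10) = 4.355, G_3 = 10^(−5.03/10) = 0.3141
  Stage 4: F_4 = 10^(1.48/10) = 1.406, G_4 = 10^(−1.48/10) = 0.7112
Friis cascade:
  F = 1.361 + (1.274 − 1)/0.7345 + (4.355 − 1)/10.62 + (1.406 − 1)/3.334 = 2.172
NF = 10 log₁₀(2.172) = 3.37 dB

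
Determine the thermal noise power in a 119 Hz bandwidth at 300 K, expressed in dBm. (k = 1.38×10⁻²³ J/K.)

−153.1 dBm

P_n = kTB = 1.38×10⁻²³ × 300 × 1.19×10² = 4.93×10⁻¹⁹ W
In dBm: 10 log₁₀(4.93×10⁻¹⁹ / 10⁻³) = −153.1 dBm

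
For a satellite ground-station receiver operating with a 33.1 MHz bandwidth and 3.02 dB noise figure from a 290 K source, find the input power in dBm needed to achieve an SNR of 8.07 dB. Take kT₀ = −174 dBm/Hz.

Sensitivity = −174 + 10 log₁₀(B) + NF + SNR_min
= −174 + 75.2 + 3.02 + 8.07
= −87.71 dBm → −87.7 dBm

−87.7 dBm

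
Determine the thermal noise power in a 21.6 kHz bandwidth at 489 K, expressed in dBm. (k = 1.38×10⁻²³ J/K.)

P_n = kTB = 1.38×10⁻²³ × 489 × 2.16×10⁴ = 1.46×10⁻¹⁶ W
In dBm: 10 log₁₀(1.46×10⁻¹⁶ / 10⁻³) = −128.4 dBm

−128.4 dBm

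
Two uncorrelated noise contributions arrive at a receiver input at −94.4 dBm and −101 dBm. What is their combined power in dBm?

Convert to linear, add, convert back:
P₁ = 3.63×10⁻¹³ W, P₂ = 7.94×10⁻¹⁴ W
P_tot = 4.43×10⁻¹³ W → 10 log₁₀(P_tot / 10⁻³) = −93.5 dBm

−93.5 dBm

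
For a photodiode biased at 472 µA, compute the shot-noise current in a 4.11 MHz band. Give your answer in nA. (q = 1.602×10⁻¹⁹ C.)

I_n = √(2qI·B)
2qI·B = 2 × 1.602×10⁻¹⁹ × 4.72×10⁻⁴ × 4.11×10⁶ = 6.22×10⁻¹⁶ A²
I_n = √(6.22×10⁻¹⁶) = 2.49×10⁻⁸ A = 24.9 nA

24.9 nA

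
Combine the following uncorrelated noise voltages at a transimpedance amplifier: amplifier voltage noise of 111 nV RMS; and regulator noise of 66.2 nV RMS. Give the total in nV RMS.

129 nV

Uncorrelated sources add in power (mean-square): V_tot = √(ΣV_i²)
V_tot = √[(1.11×10⁻⁷)² + (6.62×10⁻⁸)²] = 1.29×10⁻⁷ V = 129 nV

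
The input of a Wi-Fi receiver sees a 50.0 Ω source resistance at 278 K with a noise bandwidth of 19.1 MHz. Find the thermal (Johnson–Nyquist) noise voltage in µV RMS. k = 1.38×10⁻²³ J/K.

V_n = √(4kTRB)
4kTRB = 4 × 1.38×10⁻²³ × 278 × 5.00×10¹ × 1.91×10⁷ = 1.47×10⁻¹¹ V²
V_n = √(1.47×10⁻¹¹) = 3.83×10⁻⁶ V = 3.83 µV

3.83 µV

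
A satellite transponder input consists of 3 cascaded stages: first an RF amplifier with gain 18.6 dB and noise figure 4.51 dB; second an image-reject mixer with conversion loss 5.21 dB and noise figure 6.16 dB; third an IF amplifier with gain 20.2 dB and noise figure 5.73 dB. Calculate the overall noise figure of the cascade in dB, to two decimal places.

Convert to linear (a loss of L dB is a gain of −L dB): F_i = 10^(NF_i/10), G_i = 10^(G_i,dB/10)
  Stage 1: F_1 = 10^(4.51/10) = 2.825, G_1 = 10^(18.6/10) = 72.44
  Stage 2: F_2 = 10^(6.16/10) = 4.130, G_2 = 10^(−5.21/10) = 0.3013
  Stage 3: F_3 = 10^(5.73/10) = 3.741, G_3 = 10^(20.2/10) = 104.7
Friis cascade:
  F = 2.825 + (4.130 − 1)/72.44 + (3.741 − 1)/21.83 = 2.994
NF = 10 log₁₀(2.994) = 4.76 dB

4.76 dB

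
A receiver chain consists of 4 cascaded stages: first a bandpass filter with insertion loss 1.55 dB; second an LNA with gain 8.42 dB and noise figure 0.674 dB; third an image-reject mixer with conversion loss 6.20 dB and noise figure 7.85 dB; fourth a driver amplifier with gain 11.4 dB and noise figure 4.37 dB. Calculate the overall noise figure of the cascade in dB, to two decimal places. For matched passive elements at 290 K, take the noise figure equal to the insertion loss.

Convert to linear (a loss of L dB is a gain of −L dB): F_i = 10^(NF_i/10), G_i = 10^(G_i,dB/10)
  Stage 1: F_1 = 10^(1.55/10) = 1.429, G_1 = 10^(−1.55/10) = 0.6998
  Stage 2: F_2 = 10^(0.674/10) = 1.168, G_2 = 10^(8.42/10) = 6.950
  Stage 3: F_3 = 10^(7.85/10) = 6.095, G_3 = 10^(−6.20/10) = 0.2399
  Stage 4: F_4 = 10^(4.37/10) = 2.735, G_4 = 10^(11.4/10) = 13.80
Friis cascade:
  F = 1.429 + (1.168 − 1)/0.6998 + (6.095 − 1)/4.864 + (2.735 − 1)/1.167 = 4.204
NF = 10 log₁₀(4.204) = 6.24 dB

6.24 dB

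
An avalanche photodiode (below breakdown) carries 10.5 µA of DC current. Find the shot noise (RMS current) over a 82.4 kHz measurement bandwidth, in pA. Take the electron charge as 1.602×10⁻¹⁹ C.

527 pA

I_n = √(2qI·B)
2qI·B = 2 × 1.602×10⁻¹⁹ × 1.05×10⁻⁵ × 8.24×10⁴ = 2.77×10⁻¹⁹ A²
I_n = √(2.77×10⁻¹⁹) = 5.27×10⁻¹⁰ A = 527 pA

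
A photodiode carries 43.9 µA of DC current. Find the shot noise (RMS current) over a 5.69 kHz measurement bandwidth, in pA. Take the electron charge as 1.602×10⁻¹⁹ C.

I_n = √(2qI·B)
2qI·B = 2 × 1.602×10⁻¹⁹ × 4.39×10⁻⁵ × 5.69×10³ = 8.00×10⁻²⁰ A²
I_n = √(8.00×10⁻²⁰) = 2.83×10⁻¹⁰ A = 283 pA

283 pA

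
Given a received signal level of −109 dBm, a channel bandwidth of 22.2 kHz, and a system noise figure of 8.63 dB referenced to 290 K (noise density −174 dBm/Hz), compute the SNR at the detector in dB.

Noise floor: N = −174 + 10 log₁₀(B) + NF
10 log₁₀(2.22×10⁴) = 43.46 dB
N = −174 + 43.46 + 8.63 = −121.91 dBm
SNR = P_sig − N = −109 − (−121.91) = 12.91 dB → 12.9 dB

12.9 dB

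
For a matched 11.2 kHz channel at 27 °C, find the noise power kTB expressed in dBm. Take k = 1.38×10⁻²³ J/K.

T = 27 °C + 273.15 = 300.15 K
P_n = kTB = 1.38×10⁻²³ × 300.15 × 1.12×10⁴ = 4.64×10⁻¹⁷ W
In dBm: 10 log₁₀(4.64×10⁻¹⁷ / 10⁻³) = −133.3 dBm

−133.3 dBm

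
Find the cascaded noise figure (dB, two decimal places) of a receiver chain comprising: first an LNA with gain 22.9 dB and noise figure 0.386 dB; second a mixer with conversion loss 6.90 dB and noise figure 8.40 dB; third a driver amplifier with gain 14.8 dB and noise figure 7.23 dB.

Convert to linear (a loss of L dB is a gain of −L dB): F_i = 10^(NF_i/10), G_i = 10^(G_i,dB/10)
  Stage 1: F_1 = 10^(0.386/10) = 1.093, G_1 = 10^(22.9/10) = 195.0
  Stage 2: F_2 = 10^(8.40/10) = 6.918, G_2 = 10^(−6.90/10) = 0.2042
  Stage 3: F_3 = 10^(7.23/10) = 5.284, G_3 = 10^(14.8/10) = 30.20
Friis cascade:
  F = 1.093 + (6.918 − 1)/195.0 + (5.284 − 1)/39.81 = 1.231
NF = 10 log₁₀(1.231) = 0.90 dB

0.90 dB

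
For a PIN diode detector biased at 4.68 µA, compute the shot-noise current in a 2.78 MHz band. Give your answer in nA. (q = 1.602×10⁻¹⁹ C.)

I_n = √(2qI·B)
2qI·B = 2 × 1.602×10⁻¹⁹ × 4.68×10⁻⁶ × 2.78×10⁶ = 4.17×10⁻¹⁸ A²
I_n = √(4.17×10⁻¹⁸) = 2.04×10⁻⁹ A = 2.04 nA

2.04 nA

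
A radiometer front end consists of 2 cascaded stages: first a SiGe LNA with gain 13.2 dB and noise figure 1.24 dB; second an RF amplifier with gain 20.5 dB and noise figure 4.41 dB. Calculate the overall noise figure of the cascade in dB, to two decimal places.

Convert to linear (a loss of L dB is a gain of −L dB): F_i = 10^(NF_i/10), G_i = 10^(G_i,dB/10)
  Stage 1: F_1 = 10^(1.24/10) = 1.330, G_1 = 10^(13.2/10) = 20.89
  Stage 2: F_2 = 10^(4.41/10) = 2.761, G_2 = 10^(20.5/10) = 112.2
Friis cascade:
  F = 1.330 + (2.761 − 1)/20.89 = 1.415
NF = 10 log₁₀(1.415) = 1.51 dB

1.51 dB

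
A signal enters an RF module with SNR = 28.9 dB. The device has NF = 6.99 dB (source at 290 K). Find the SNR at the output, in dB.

21.91 dB

By definition F = SNR_in/SNR_out, so in dB: SNR_out = SNR_in − NF
SNR_out = 28.9 − 6.99 = 21.91 dB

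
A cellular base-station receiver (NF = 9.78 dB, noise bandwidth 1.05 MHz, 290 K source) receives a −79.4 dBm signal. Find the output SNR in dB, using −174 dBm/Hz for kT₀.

24.6 dB

Noise floor: N = −174 + 10 log₁₀(B) + NF
10 log₁₀(1.05×10⁶) = 60.21 dB
N = −174 + 60.21 + 9.78 = −104.01 dBm
SNR = P_sig − N = −79.4 − (−104.01) = 24.61 dB → 24.6 dB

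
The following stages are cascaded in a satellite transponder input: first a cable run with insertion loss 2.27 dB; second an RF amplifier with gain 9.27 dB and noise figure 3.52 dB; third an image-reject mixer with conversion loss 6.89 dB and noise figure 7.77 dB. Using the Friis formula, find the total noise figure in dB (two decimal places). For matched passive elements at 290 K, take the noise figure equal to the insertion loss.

6.80 dB

Convert to linear (a loss of L dB is a gain of −L dB): F_i = 10^(NF_i/10), G_i = 10^(G_i,dB/10)
  Stage 1: F_1 = 10^(2.27/10) = 1.687, G_1 = 10^(−2.27/10) = 0.5929
  Stage 2: F_2 = 10^(3.52/10) = 2.249, G_2 = 10^(9.27/10) = 8.453
  Stage 3: F_3 = 10^(7.77/10) = 5.984, G_3 = 10^(−6.89/10) = 0.2046
Friis cascade:
  F = 1.687 + (2.249 − 1)/0.5929 + (5.984 − 1)/5.012 = 4.788
NF = 10 log₁₀(4.788) = 6.80 dB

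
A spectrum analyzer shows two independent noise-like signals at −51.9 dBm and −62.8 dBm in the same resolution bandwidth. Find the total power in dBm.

−51.6 dBm

Convert to linear, add, convert back:
P₁ = 6.46×10⁻⁹ W, P₂ = 5.25×10⁻¹⁰ W
P_tot = 6.98×10⁻⁹ W → 10 log₁₀(P_tot / 10⁻³) = −51.6 dBm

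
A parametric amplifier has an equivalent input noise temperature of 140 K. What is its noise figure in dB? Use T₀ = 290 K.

1.71 dB

F = 1 + T_e/T₀ = 1 + 140/290 = 1.48276
NF = 10 log₁₀(1.48276) = 1.71 dB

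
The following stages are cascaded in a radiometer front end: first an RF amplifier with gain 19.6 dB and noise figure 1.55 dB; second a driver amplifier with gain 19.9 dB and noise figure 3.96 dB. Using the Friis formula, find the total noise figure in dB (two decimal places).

1.60 dB

Convert to linear (a loss of L dB is a gain of −L dB): F_i = 10^(NF_i/10), G_i = 10^(G_i,dB/10)
  Stage 1: F_1 = 10^(1.55/10) = 1.429, G_1 = 10^(19.6/10) = 91.20
  Stage 2: F_2 = 10^(3.96/10) = 2.489, G_2 = 10^(19.9/10) = 97.72
Friis cascade:
  F = 1.429 + (2.489 − 1)/91.20 = 1.445
NF = 10 log₁₀(1.445) = 1.60 dB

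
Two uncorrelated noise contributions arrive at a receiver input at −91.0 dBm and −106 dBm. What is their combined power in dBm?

−90.9 dBm

Convert to linear, add, convert back:
P₁ = 7.94×10⁻¹³ W, P₂ = 2.51×10⁻¹⁴ W
P_tot = 8.19×10⁻¹³ W → 10 log₁₀(P_tot / 10⁻³) = −90.9 dBm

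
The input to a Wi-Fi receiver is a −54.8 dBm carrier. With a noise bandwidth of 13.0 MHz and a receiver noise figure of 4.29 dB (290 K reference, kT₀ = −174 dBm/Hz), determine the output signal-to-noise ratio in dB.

Noise floor: N = −174 + 10 log₁₀(B) + NF
10 log₁₀(1.30×10⁷) = 71.14 dB
N = −174 + 71.14 + 4.29 = −98.57 dBm
SNR = P_sig − N = −54.8 − (−98.57) = 43.77 dB → 43.8 dB

43.8 dB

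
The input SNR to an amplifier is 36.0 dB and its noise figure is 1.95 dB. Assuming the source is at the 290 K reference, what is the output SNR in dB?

By definition F = SNR_in/SNR_out, so in dB: SNR_out = SNR_in − NF
SNR_out = 36.0 − 1.95 = 34.05 dB

34.05 dB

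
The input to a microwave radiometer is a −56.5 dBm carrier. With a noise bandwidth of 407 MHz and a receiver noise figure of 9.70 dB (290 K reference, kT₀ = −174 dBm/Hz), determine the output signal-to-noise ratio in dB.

Noise floor: N = −174 + 10 log₁₀(B) + NF
10 log₁₀(4.07×10⁸) = 86.1 dB
N = −174 + 86.1 + 9.70 = −78.20 dBm
SNR = P_sig − N = −56.5 − (−78.20) = 21.70 dB → 21.7 dB

21.7 dB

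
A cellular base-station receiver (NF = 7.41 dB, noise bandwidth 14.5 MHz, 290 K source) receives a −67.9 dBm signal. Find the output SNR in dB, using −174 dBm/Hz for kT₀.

27.1 dB

Noise floor: N = −174 + 10 log₁₀(B) + NF
10 log₁₀(1.45×10⁷) = 71.61 dB
N = −174 + 71.61 + 7.41 = −94.98 dBm
SNR = P_sig − N = −67.9 − (−94.98) = 27.08 dB → 27.1 dB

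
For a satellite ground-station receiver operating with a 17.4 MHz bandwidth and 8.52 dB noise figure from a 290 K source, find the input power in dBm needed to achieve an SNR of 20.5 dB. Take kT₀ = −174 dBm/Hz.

−72.6 dBm

Sensitivity = −174 + 10 log₁₀(B) + NF + SNR_min
= −174 + 72.41 + 8.52 + 20.5
= −72.57 dBm → −72.6 dBm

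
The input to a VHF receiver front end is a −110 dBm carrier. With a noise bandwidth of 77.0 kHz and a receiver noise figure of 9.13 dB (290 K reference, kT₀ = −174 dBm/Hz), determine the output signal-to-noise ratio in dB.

Noise floor: N = −174 + 10 log₁₀(B) + NF
10 log₁₀(7.70×10⁴) = 48.86 dB
N = −174 + 48.86 + 9.13 = −116.01 dBm
SNR = P_sig − N = −110 − (−116.01) = 6.01 dB → 6.0 dB

6.0 dB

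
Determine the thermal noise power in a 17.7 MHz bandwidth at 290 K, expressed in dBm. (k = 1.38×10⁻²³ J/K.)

−101.5 dBm

P_n = kTB = 1.38×10⁻²³ × 290 × 1.77×10⁷ = 7.08×10⁻¹⁴ W
In dBm: 10 log₁₀(7.08×10⁻¹⁴ / 10⁻³) = −101.5 dBm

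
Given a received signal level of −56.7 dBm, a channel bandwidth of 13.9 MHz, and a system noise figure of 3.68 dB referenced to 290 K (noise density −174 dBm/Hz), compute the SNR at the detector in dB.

42.2 dB

Noise floor: N = −174 + 10 log₁₀(B) + NF
10 log₁₀(1.39×10⁷) = 71.43 dB
N = −174 + 71.43 + 3.68 = −98.89 dBm
SNR = P_sig − N = −56.7 − (−98.89) = 42.19 dB → 42.2 dB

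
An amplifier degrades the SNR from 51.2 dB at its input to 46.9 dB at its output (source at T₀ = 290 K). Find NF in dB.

4.3 dB

NF (dB) = SNR_in(dB) − SNR_out(dB) when the source is at T₀
NF = 51.2 − 46.9 = 4.3 dB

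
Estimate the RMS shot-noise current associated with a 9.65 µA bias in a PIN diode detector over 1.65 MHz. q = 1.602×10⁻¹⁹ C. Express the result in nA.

I_n = √(2qI·B)
2qI·B = 2 × 1.602×10⁻¹⁹ × 9.65×10⁻⁶ × 1.65×10⁶ = 5.10×10⁻¹⁸ A²
I_n = √(5.10×10⁻¹⁸) = 2.26×10⁻⁹ A = 2.26 nA

2.26 nA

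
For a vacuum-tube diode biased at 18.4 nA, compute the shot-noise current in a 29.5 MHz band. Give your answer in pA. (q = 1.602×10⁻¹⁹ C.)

417 pA

I_n = √(2qI·B)
2qI·B = 2 × 1.602×10⁻¹⁹ × 1.84×10⁻⁸ × 2.95×10⁷ = 1.74×10⁻¹⁹ A²
I_n = √(1.74×10⁻¹⁹) = 4.17×10⁻¹⁰ A = 417 pA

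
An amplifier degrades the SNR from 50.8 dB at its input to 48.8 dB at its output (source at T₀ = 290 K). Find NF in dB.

NF (dB) = SNR_in(dB) − SNR_out(dB) when the source is at T₀
NF = 50.8 − 48.8 = 2.0 dB

2.0 dB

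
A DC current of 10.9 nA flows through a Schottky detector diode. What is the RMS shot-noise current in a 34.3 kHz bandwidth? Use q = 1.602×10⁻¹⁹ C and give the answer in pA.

10.9 pA

I_n = √(2qI·B)
2qI·B = 2 × 1.602×10⁻¹⁹ × 1.09×10⁻⁸ × 3.43×10⁴ = 1.20×10⁻²² A²
I_n = √(1.20×10⁻²²) = 1.09×10⁻¹¹ A = 10.9 pA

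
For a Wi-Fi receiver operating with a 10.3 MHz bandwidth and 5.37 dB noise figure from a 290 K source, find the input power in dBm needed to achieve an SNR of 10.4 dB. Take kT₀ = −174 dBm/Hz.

−88.1 dBm

Sensitivity = −174 + 10 log₁₀(B) + NF + SNR_min
= −174 + 70.13 + 5.37 + 10.4
= −88.10 dBm → −88.1 dBm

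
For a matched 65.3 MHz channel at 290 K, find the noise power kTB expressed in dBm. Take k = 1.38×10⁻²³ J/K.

−95.8 dBm

P_n = kTB = 1.38×10⁻²³ × 290 × 6.53×10⁷ = 2.61×10⁻¹³ W
In dBm: 10 log₁₀(2.61×10⁻¹³ / 10⁻³) = −95.8 dBm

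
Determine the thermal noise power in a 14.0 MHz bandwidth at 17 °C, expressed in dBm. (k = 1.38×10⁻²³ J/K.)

T = 17 °C + 273.15 = 290.15 K
P_n = kTB = 1.38×10⁻²³ × 290.15 × 1.40×10⁷ = 5.61×10⁻¹⁴ W
In dBm: 10 log₁₀(5.61×10⁻¹⁴ / 10⁻³) = −102.5 dBm

−102.5 dBm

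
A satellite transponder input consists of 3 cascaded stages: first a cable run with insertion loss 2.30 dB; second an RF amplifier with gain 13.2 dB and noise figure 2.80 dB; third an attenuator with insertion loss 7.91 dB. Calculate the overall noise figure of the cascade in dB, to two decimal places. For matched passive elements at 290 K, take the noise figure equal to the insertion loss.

5.63 dB

Convert to linear (a loss of L dB is a gain of −L dB): F_i = 10^(NF_i/10), G_i = 10^(G_i,dB/10)
  Stage 1: F_1 = 10^(2.30/10) = 1.698, G_1 = 10^(−2.30/10) = 0.5888
  Stage 2: F_2 = 10^(2.80/10) = 1.905, G_2 = 10^(13.2/10) = 20.89
  Stage 3: F_3 = 10^(7.91/10) = 6.180, G_3 = 10^(−7.91/10) = 0.1618
Friis cascade:
  F = 1.698 + (1.905 − 1)/0.5888 + (6.180 − 1)/12.30 = 3.657
NF = 10 log₁₀(3.657) = 5.63 dB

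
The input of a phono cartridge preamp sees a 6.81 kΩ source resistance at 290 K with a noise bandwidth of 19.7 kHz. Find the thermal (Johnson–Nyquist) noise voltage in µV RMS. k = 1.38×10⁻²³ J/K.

1.47 µV

V_n = √(4kTRB)
4kTRB = 4 × 1.38×10⁻²³ × 290 × 6.81×10³ × 1.97×10⁴ = 2.15×10⁻¹² V²
V_n = √(2.15×10⁻¹²) = 1.47×10⁻⁶ V = 1.47 µV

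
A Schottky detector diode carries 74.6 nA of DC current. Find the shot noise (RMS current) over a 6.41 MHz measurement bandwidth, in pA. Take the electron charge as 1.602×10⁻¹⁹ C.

391 pA

I_n = √(2qI·B)
2qI·B = 2 × 1.602×10⁻¹⁹ × 7.46×10⁻⁸ × 6.41×10⁶ = 1.53×10⁻¹⁹ A²
I_n = √(1.53×10⁻¹⁹) = 3.91×10⁻¹⁰ A = 391 pA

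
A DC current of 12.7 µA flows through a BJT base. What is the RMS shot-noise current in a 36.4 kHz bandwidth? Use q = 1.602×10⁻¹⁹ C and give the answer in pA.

I_n = √(2qI·B)
2qI·B = 2 × 1.602×10⁻¹⁹ × 1.27×10⁻⁵ × 3.64×10⁴ = 1.48×10⁻¹⁹ A²
I_n = √(1.48×10⁻¹⁹) = 3.85×10⁻¹⁰ A = 385 pA

385 pA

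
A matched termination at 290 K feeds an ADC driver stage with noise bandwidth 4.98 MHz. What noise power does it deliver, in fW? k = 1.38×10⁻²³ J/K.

19.9 fW

P_n = kTB = 1.38×10⁻²³ × 290 × 4.98×10⁶ = 1.99×10⁻¹⁴ W = 19.9 fW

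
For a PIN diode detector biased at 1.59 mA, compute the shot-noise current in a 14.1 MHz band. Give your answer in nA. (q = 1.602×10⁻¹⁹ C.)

I_n = √(2qI·B)
2qI·B = 2 × 1.602×10⁻¹⁹ × 1.59×10⁻³ × 1.41×10⁷ = 7.18×10⁻¹⁵ A²
I_n = √(7.18×10⁻¹⁵) = 8.48×10⁻⁸ A = 84.8 nA

84.8 nA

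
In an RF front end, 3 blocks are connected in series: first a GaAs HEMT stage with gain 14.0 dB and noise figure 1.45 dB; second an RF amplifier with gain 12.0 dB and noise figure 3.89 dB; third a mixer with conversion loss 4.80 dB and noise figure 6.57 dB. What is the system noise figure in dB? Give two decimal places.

1.65 dB

Convert to linear (a loss of L dB is a gain of −L dB): F_i = 10^(NF_i/10), G_i = 10^(G_i,dB/10)
  Stage 1: F_1 = 10^(1.45/10) = 1.396, G_1 = 10^(14.0/10) = 25.12
  Stage 2: F_2 = 10^(3.89/10) = 2.449, G_2 = 10^(12.0/10) = 15.85
  Stage 3: F_3 = 10^(6.57/10) = 4.539, G_3 = 10^(−4.80/10) = 0.3311
Friis cascade:
  F = 1.396 + (2.449 − 1)/25.12 + (4.539 − 1)/398.1 = 1.463
NF = 10 log₁₀(1.463) = 1.65 dB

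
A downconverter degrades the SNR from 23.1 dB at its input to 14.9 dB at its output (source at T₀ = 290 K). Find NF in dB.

8.2 dB

NF (dB) = SNR_in(dB) − SNR_out(dB) when the source is at T₀
NF = 23.1 − 14.9 = 8.2 dB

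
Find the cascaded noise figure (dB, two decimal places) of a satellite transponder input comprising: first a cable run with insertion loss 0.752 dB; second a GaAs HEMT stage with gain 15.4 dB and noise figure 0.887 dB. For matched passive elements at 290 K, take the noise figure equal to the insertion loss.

Convert to linear (a loss of L dB is a gain of −L dB): F_i = 10^(NF_i/10), G_i = 10^(G_i,dB/10)
  Stage 1: F_1 = 10^(0.752/10) = 1.189, G_1 = 10^(−0.752/10) = 0.8410
  Stage 2: F_2 = 10^(0.887/10) = 1.227, G_2 = 10^(15.4/10) = 34.67
Friis cascade:
  F = 1.189 + (1.227 − 1)/0.8410 = 1.458
NF = 10 log₁₀(1.458) = 1.64 dB

1.64 dB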